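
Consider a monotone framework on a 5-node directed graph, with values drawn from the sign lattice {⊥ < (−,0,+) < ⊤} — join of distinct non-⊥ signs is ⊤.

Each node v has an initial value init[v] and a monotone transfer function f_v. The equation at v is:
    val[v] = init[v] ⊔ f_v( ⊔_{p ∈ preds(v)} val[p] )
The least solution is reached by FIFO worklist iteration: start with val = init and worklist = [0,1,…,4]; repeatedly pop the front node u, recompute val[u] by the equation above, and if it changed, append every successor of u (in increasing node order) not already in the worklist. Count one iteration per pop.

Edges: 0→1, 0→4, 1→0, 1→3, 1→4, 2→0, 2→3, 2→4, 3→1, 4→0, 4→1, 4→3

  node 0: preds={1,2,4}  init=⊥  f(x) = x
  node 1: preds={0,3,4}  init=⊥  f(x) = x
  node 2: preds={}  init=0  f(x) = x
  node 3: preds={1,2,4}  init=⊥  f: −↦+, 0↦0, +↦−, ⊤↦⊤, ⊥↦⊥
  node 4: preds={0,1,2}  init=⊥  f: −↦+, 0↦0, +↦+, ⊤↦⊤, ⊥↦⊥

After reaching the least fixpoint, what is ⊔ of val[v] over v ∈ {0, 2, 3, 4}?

0

Iteration log — 8 steps:
  step 1. node 0  ⊔preds=0  new=0  old=⊥  +wl: 
  step 2. node 1  ⊔preds=0  new=0  old=⊥  +wl: 0
  step 3. node 2  ⊔preds=⊥  new=0  stable
  step 4. node 3  ⊔preds=0  new=0  old=⊥  +wl: 1
  step 5. node 4  ⊔preds=0  new=0  old=⊥  +wl: 3
  step 6. node 0  ⊔preds=0  new=0  stable
  step 7. node 1  ⊔preds=0  new=0  stable
  step 8. node 3  ⊔preds=0  new=0  stable

Least fixpoint reached:
  node 0: 0
  node 1: 0
  node 2: 0
  node 3: 0
  node 4: 0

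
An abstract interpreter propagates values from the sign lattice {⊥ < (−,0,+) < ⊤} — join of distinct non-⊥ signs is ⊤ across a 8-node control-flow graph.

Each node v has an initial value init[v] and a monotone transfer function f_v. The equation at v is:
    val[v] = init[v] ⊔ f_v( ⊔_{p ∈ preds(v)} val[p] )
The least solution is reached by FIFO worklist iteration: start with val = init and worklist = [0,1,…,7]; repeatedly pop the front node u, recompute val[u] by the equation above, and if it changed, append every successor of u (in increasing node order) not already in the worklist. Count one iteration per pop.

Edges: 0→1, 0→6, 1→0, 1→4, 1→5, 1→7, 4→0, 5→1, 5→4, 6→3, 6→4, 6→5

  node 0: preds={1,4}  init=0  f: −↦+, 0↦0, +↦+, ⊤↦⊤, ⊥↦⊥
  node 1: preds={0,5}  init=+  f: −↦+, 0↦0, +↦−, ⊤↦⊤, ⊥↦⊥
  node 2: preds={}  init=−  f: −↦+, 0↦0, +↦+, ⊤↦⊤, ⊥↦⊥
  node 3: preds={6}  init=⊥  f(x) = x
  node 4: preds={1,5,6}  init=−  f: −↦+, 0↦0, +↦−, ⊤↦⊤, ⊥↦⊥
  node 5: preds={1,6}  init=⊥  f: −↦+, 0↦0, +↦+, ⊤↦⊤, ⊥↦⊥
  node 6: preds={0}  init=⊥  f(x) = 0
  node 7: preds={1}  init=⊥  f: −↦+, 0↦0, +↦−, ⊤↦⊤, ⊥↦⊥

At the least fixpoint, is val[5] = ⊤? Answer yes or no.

yes

Trace (13 dequeues):
  [1] u=0 | in ⊤ | out ⊤ | prev 0 | push {}
  [2] u=1 | in ⊤ | out ⊤ | prev + | push {0}
  [3] u=2 | in ⊥ | out − | ==
  [4] u=3 | in ⊥ | out ⊥ | ==
  [5] u=4 | in ⊤ | out ⊤ | prev − | push {}
  [6] u=5 | in ⊤ | out ⊤ | prev ⊥ | push {1,4}
  [7] u=6 | in ⊤ | out 0 | prev ⊥ | push {3,5}
  [8] u=7 | in ⊤ | out ⊤ | prev ⊥ | push {}
  [9] u=0 | in ⊤ | out ⊤ | ==
  [10] u=1 | in ⊤ | out ⊤ | ==
  [11] u=4 | in ⊤ | out ⊤ | ==
  [12] u=3 | in 0 | out 0 | prev ⊥ | push {}
  [13] u=5 | in ⊤ | out ⊤ | ==

Converged values:
  [0] ⊤
  [1] ⊤
  [2] −
  [3] 0
  [4] ⊤
  [5] ⊤
  [6] 0
  [7] ⊤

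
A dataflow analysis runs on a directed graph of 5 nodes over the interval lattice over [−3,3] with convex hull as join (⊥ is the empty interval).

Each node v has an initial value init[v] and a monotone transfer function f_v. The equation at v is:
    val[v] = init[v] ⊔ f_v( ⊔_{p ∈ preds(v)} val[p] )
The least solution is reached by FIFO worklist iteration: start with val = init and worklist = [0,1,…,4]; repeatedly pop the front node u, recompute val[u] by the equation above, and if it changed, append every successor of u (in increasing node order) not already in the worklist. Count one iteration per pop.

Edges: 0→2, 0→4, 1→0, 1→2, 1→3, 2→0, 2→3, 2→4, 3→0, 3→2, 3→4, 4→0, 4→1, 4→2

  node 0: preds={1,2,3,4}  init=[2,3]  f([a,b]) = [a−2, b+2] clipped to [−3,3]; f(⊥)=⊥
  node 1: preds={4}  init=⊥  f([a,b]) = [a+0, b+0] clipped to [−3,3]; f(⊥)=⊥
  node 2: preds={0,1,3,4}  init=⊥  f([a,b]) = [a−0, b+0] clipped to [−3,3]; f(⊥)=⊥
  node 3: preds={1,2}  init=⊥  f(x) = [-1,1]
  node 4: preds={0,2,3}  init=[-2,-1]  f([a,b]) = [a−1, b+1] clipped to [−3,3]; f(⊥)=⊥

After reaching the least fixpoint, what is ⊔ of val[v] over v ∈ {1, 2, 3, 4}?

Iteration log — 11 steps:
  step 1. node 0  ⊔preds=[-2,-1]  new=[-3,3]  old=[2,3]  +wl: 
  step 2. node 1  ⊔preds=[-2,-1]  new=[-2,-1]  old=⊥  +wl: 0
  step 3. node 2  ⊔preds=[-3,3]  new=[-3,3]  old=⊥  +wl: 
  step 4. node 3  ⊔preds=[-3,3]  new=[-1,1]  old=⊥  +wl: 2
  step 5. node 4  ⊔preds=[-3,3]  new=[-3,3]  old=[-2,-1]  +wl: 1
  step 6. node 0  ⊔preds=[-3,3]  new=[-3,3]  stable
  step 7. node 2  ⊔preds=[-3,3]  new=[-3,3]  stable
  step 8. node 1  ⊔preds=[-3,3]  new=[-3,3]  old=[-2,-1]  +wl: 0,2,3
  step 9. node 0  ⊔preds=[-3,3]  new=[-3,3]  stable
  step 10. node 2  ⊔preds=[-3,3]  new=[-3,3]  stable
  step 11. node 3  ⊔preds=[-3,3]  new=[-1,1]  stable

Least fixpoint reached:
  node 0: [-3,3]
  node 1: [-3,3]
  node 2: [-3,3]
  node 3: [-1,1]
  node 4: [-3,3]

[-3,3]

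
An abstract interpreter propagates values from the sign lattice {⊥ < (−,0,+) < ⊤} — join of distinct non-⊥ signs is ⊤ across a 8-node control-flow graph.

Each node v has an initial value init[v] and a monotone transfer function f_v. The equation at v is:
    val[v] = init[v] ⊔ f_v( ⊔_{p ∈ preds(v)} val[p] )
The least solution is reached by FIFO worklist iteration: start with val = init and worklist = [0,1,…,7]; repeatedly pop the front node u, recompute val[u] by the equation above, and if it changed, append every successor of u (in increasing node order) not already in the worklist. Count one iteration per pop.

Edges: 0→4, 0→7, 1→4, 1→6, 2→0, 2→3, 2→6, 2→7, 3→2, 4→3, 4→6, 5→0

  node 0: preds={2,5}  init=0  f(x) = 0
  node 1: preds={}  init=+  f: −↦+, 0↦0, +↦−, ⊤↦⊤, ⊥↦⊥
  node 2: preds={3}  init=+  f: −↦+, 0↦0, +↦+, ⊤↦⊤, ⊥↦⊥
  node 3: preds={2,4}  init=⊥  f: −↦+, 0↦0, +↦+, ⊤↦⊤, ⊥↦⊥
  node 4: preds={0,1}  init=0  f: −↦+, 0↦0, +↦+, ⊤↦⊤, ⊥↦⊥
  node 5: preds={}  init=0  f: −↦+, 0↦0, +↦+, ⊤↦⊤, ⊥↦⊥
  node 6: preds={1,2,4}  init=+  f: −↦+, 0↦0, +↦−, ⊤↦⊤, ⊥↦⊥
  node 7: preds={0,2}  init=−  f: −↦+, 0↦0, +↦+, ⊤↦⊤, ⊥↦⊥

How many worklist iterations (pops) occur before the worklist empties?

Worklist (13 pops):
  #1 pop 0: in=⊤ → 0 (no change)
  #2 pop 1: in=⊥ → + (no change)
  #3 pop 2: in=⊥ → + (no change)
  #4 pop 3: in=⊤ → ⊤ (was ⊥); enqueue [2]
  #5 pop 4: in=⊤ → ⊤ (was 0); enqueue [3]
  #6 pop 5: in=⊥ → 0 (no change)
  #7 pop 6: in=⊤ → ⊤ (was +); enqueue []
  #8 pop 7: in=⊤ → ⊤ (was −); enqueue []
  #9 pop 2: in=⊤ → ⊤ (was +); enqueue [0,6,7]
  #10 pop 3: in=⊤ → ⊤ (no change)
  #11 pop 0: in=⊤ → 0 (no change)
  #12 pop 6: in=⊤ → ⊤ (no change)
  #13 pop 7: in=⊤ → ⊤ (no change)

Fixpoint:
  val[0] = 0
  val[1] = +
  val[2] = ⊤
  val[3] = ⊤
  val[4] = ⊤
  val[5] = 0
  val[6] = ⊤
  val[7] = ⊤

13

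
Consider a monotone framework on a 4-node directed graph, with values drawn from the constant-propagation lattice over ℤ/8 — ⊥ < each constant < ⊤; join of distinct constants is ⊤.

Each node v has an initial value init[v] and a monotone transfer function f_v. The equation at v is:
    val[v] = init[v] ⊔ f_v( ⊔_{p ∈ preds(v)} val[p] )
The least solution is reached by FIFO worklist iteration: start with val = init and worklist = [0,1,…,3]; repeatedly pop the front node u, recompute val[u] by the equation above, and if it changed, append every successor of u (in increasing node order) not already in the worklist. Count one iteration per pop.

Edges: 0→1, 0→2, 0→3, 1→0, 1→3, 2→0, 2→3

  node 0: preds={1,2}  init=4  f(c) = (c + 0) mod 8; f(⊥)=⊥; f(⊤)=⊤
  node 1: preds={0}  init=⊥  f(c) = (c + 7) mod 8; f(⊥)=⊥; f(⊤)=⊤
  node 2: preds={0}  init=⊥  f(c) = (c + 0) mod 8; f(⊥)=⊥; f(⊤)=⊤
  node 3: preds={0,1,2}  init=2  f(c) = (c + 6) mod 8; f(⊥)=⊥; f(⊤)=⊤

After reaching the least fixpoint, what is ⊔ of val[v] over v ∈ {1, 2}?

⊤

Worklist (9 pops):
  #1 pop 0: in=⊥ → 4 (no change)
  #2 pop 1: in=4 → 3 (was ⊥); enqueue [0]
  #3 pop 2: in=4 → 4 (was ⊥); enqueue []
  #4 pop 3: in=⊤ → ⊤ (was 2); enqueue []
  #5 pop 0: in=⊤ → ⊤ (was 4); enqueue [1,2,3]
  #6 pop 1: in=⊤ → ⊤ (was 3); enqueue [0]
  #7 pop 2: in=⊤ → ⊤ (was 4); enqueue []
  #8 pop 3: in=⊤ → ⊤ (no change)
  #9 pop 0: in=⊤ → ⊤ (no change)

Fixpoint:
  val[0] = ⊤
  val[1] = ⊤
  val[2] = ⊤
  val[3] = ⊤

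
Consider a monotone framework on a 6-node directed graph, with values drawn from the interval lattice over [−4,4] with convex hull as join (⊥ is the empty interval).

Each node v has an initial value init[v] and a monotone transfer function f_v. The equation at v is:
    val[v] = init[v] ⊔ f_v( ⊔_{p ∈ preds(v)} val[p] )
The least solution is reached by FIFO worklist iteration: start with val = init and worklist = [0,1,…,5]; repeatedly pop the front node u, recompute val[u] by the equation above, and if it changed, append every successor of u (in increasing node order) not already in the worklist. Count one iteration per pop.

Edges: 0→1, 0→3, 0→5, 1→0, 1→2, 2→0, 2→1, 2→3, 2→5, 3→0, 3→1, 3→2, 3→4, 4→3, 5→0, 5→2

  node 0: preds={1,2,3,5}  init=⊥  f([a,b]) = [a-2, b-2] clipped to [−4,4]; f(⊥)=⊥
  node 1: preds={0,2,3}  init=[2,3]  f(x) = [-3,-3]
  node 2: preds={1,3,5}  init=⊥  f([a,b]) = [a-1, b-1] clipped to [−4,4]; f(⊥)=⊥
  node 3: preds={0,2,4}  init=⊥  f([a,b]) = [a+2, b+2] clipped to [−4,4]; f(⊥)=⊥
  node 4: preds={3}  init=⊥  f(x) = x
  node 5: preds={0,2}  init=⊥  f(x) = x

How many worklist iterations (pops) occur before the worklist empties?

14

Iteration log — 14 steps:
  step 1. node 0  ⊔preds=[2,3]  new=[0,1]  old=⊥  +wl: 
  step 2. node 1  ⊔preds=[0,1]  new=[-3,3]  old=[2,3]  +wl: 0
  step 3. node 2  ⊔preds=[-3,3]  new=[-4,2]  old=⊥  +wl: 1
  step 4. node 3  ⊔preds=[-4,2]  new=[-2,4]  old=⊥  +wl: 2
  step 5. node 4  ⊔preds=[-2,4]  new=[-2,4]  old=⊥  +wl: 3
  step 6. node 5  ⊔preds=[-4,2]  new=[-4,2]  old=⊥  +wl: 
  step 7. node 0  ⊔preds=[-4,4]  new=[-4,2]  old=[0,1]  +wl: 5
  step 8. node 1  ⊔preds=[-4,4]  new=[-3,3]  stable
  step 9. node 2  ⊔preds=[-4,4]  new=[-4,3]  old=[-4,2]  +wl: 0,1
  step 10. node 3  ⊔preds=[-4,4]  new=[-2,4]  stable
  step 11. node 5  ⊔preds=[-4,3]  new=[-4,3]  old=[-4,2]  +wl: 2
  step 12. node 0  ⊔preds=[-4,4]  new=[-4,2]  stable
  step 13. node 1  ⊔preds=[-4,4]  new=[-3,3]  stable
  step 14. node 2  ⊔preds=[-4,4]  new=[-4,3]  stable

Least fixpoint reached:
  node 0: [-4,2]
  node 1: [-3,3]
  node 2: [-4,3]
  node 3: [-2,4]
  node 4: [-2,4]
  node 5: [-4,3]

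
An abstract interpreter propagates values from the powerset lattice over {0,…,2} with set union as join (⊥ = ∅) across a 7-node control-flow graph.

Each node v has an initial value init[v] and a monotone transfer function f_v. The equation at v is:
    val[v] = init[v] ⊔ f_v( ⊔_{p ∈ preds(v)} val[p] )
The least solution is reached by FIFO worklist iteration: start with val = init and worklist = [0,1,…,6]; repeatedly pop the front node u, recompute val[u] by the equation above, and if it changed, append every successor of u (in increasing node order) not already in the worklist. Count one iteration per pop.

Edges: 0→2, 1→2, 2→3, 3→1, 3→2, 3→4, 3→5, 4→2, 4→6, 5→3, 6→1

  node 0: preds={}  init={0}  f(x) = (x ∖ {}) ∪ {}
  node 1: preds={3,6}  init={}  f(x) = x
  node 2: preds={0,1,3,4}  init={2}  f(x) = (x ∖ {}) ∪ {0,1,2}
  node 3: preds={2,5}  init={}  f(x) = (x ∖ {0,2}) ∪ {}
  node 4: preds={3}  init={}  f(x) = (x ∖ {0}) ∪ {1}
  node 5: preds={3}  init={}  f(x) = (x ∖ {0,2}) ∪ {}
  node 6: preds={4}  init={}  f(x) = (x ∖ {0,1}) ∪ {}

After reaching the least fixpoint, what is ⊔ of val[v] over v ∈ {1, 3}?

Worklist (10 pops):
  #1 pop 0: in={} → {0} (no change)
  #2 pop 1: in={} → {} (no change)
  #3 pop 2: in={0} → {0,1,2} (was {2}); enqueue []
  #4 pop 3: in={0,1,2} → {1} (was {}); enqueue [1,2]
  #5 pop 4: in={1} → {1} (was {}); enqueue []
  #6 pop 5: in={1} → {1} (was {}); enqueue [3]
  #7 pop 6: in={1} → {} (no change)
  #8 pop 1: in={1} → {1} (was {}); enqueue []
  #9 pop 2: in={0,1} → {0,1,2} (no change)
  #10 pop 3: in={0,1,2} → {1} (no change)

Fixpoint:
  val[0] = {0}
  val[1] = {1}
  val[2] = {0,1,2}
  val[3] = {1}
  val[4] = {1}
  val[5] = {1}
  val[6] = {}

{1}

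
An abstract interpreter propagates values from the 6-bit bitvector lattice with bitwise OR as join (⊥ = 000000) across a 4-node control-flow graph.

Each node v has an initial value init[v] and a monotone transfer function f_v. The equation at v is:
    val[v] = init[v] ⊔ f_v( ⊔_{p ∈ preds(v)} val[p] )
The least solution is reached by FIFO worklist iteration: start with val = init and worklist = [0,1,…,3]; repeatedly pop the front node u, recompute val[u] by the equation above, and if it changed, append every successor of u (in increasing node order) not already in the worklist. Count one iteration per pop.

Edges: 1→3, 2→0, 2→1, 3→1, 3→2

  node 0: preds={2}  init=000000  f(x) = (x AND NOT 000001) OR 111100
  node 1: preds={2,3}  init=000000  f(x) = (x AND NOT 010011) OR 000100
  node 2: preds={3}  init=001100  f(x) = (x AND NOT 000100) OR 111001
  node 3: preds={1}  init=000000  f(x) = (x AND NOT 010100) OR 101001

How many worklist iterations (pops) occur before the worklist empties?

8

Worklist (8 pops):
  #1 pop 0: in=001100 → 111100 (was 000000); enqueue []
  #2 pop 1: in=001100 → 001100 (was 000000); enqueue []
  #3 pop 2: in=000000 → 111101 (was 001100); enqueue [0,1]
  #4 pop 3: in=001100 → 101001 (was 000000); enqueue [2]
  #5 pop 0: in=111101 → 111100 (no change)
  #6 pop 1: in=111101 → 101100 (was 001100); enqueue [3]
  #7 pop 2: in=101001 → 111101 (no change)
  #8 pop 3: in=101100 → 101001 (no change)

Fixpoint:
  val[0] = 111100
  val[1] = 101100
  val[2] = 111101
  val[3] = 101001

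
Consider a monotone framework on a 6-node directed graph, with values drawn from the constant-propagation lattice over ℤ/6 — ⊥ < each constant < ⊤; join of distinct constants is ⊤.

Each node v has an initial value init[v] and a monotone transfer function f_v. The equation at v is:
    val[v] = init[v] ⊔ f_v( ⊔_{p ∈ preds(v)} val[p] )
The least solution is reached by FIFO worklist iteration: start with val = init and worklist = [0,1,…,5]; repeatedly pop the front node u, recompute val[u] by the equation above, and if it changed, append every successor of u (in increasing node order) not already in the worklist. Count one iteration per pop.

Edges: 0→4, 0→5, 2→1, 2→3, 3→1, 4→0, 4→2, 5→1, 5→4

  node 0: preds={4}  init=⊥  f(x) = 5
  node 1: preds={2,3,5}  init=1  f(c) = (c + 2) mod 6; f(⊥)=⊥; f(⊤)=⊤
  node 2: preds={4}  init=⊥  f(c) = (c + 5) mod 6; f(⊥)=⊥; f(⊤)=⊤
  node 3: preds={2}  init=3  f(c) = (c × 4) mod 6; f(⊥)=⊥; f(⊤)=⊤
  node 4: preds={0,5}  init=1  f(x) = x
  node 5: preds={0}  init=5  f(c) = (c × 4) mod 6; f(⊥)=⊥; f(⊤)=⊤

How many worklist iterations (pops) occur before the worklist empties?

12

Iteration log — 12 steps:
  step 1. node 0  ⊔preds=1  new=5  old=⊥  +wl: 
  step 2. node 1  ⊔preds=⊤  new=⊤  old=1  +wl: 
  step 3. node 2  ⊔preds=1  new=0  old=⊥  +wl: 1
  step 4. node 3  ⊔preds=0  new=⊤  old=3  +wl: 
  step 5. node 4  ⊔preds=5  new=⊤  old=1  +wl: 0,2
  step 6. node 5  ⊔preds=5  new=⊤  old=5  +wl: 4
  step 7. node 1  ⊔preds=⊤  new=⊤  stable
  step 8. node 0  ⊔preds=⊤  new=5  stable
  step 9. node 2  ⊔preds=⊤  new=⊤  old=0  +wl: 1,3
  step 10. node 4  ⊔preds=⊤  new=⊤  stable
  step 11. node 1  ⊔preds=⊤  new=⊤  stable
  step 12. node 3  ⊔preds=⊤  new=⊤  stable

Least fixpoint reached:
  node 0: 5
  node 1: ⊤
  node 2: ⊤
  node 3: ⊤
  node 4: ⊤
  node 5: ⊤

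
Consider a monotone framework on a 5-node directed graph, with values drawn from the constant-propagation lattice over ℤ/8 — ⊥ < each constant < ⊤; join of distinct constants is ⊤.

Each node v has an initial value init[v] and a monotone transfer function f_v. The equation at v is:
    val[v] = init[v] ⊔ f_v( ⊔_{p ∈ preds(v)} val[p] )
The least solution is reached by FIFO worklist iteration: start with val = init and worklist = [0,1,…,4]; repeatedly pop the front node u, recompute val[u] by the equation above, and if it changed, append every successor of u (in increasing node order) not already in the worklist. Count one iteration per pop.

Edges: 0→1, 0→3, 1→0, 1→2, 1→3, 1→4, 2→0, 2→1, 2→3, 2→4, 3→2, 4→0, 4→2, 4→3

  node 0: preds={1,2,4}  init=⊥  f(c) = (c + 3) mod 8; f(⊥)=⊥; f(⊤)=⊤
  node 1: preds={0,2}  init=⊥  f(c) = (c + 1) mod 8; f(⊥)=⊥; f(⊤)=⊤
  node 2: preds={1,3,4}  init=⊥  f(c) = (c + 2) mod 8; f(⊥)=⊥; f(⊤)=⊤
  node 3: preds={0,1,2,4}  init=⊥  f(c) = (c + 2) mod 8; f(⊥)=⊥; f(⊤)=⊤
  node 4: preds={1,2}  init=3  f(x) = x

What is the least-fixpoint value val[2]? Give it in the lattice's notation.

⊤

Worklist (11 pops):
  #1 pop 0: in=3 → 6 (was ⊥); enqueue []
  #2 pop 1: in=6 → 7 (was ⊥); enqueue [0]
  #3 pop 2: in=⊤ → ⊤ (was ⊥); enqueue [1]
  #4 pop 3: in=⊤ → ⊤ (was ⊥); enqueue [2]
  #5 pop 4: in=⊤ → ⊤ (was 3); enqueue [3]
  #6 pop 0: in=⊤ → ⊤ (was 6); enqueue []
  #7 pop 1: in=⊤ → ⊤ (was 7); enqueue [0,4]
  #8 pop 2: in=⊤ → ⊤ (no change)
  #9 pop 3: in=⊤ → ⊤ (no change)
  #10 pop 0: in=⊤ → ⊤ (no change)
  #11 pop 4: in=⊤ → ⊤ (no change)

Fixpoint:
  val[0] = ⊤
  val[1] = ⊤
  val[2] = ⊤
  val[3] = ⊤
  val[4] = ⊤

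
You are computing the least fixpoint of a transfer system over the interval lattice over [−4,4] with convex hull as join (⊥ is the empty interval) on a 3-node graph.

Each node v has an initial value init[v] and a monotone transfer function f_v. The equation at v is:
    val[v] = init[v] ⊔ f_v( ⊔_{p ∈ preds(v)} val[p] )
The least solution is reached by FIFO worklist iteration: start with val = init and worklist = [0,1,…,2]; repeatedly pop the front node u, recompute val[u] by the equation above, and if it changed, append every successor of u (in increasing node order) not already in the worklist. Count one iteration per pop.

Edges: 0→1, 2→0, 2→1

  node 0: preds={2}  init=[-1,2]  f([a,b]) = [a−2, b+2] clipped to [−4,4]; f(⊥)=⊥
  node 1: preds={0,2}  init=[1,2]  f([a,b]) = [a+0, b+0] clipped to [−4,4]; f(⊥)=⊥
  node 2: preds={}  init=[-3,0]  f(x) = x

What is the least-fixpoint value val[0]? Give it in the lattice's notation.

[-4,2]

Iteration log — 3 steps:
  step 1. node 0  ⊔preds=[-3,0]  new=[-4,2]  old=[-1,2]  +wl: 
  step 2. node 1  ⊔preds=[-4,2]  new=[-4,2]  old=[1,2]  +wl: 
  step 3. node 2  ⊔preds=⊥  new=[-3,0]  stable

Least fixpoint reached:
  node 0: [-4,2]
  node 1: [-4,2]
  node 2: [-3,0]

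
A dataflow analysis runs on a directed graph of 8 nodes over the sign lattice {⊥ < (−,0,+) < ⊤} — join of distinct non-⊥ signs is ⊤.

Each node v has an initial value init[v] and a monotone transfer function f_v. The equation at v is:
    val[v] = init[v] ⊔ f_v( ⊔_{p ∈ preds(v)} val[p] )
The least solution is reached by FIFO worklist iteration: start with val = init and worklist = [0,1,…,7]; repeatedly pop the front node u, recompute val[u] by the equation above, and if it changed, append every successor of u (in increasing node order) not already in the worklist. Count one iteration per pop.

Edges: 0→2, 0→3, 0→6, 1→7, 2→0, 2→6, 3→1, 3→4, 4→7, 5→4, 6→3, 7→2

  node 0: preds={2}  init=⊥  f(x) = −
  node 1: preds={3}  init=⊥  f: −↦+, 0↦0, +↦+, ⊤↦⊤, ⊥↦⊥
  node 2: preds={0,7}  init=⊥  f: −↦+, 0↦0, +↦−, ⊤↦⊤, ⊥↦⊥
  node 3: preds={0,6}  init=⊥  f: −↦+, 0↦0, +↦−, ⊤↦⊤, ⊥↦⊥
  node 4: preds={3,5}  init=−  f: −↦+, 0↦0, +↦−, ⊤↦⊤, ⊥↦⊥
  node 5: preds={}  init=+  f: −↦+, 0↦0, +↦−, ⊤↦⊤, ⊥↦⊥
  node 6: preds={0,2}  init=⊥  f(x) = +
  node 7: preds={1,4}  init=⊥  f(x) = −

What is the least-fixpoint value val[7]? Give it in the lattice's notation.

−

Worklist (16 pops):
  #1 pop 0: in=⊥ → − (was ⊥); enqueue []
  #2 pop 1: in=⊥ → ⊥ (no change)
  #3 pop 2: in=− → + (was ⊥); enqueue [0]
  #4 pop 3: in=− → + (was ⊥); enqueue [1]
  #5 pop 4: in=+ → − (no change)
  #6 pop 5: in=⊥ → + (no change)
  #7 pop 6: in=⊤ → + (was ⊥); enqueue [3]
  #8 pop 7: in=− → − (was ⊥); enqueue [2]
  #9 pop 0: in=+ → − (no change)
  #10 pop 1: in=+ → + (was ⊥); enqueue [7]
  #11 pop 3: in=⊤ → ⊤ (was +); enqueue [1,4]
  #12 pop 2: in=− → + (no change)
  #13 pop 7: in=⊤ → − (no change)
  #14 pop 1: in=⊤ → ⊤ (was +); enqueue [7]
  #15 pop 4: in=⊤ → ⊤ (was −); enqueue []
  #16 pop 7: in=⊤ → − (no change)

Fixpoint:
  val[0] = −
  val[1] = ⊤
  val[2] = +
  val[3] = ⊤
  val[4] = ⊤
  val[5] = +
  val[6] = +
  val[7] = −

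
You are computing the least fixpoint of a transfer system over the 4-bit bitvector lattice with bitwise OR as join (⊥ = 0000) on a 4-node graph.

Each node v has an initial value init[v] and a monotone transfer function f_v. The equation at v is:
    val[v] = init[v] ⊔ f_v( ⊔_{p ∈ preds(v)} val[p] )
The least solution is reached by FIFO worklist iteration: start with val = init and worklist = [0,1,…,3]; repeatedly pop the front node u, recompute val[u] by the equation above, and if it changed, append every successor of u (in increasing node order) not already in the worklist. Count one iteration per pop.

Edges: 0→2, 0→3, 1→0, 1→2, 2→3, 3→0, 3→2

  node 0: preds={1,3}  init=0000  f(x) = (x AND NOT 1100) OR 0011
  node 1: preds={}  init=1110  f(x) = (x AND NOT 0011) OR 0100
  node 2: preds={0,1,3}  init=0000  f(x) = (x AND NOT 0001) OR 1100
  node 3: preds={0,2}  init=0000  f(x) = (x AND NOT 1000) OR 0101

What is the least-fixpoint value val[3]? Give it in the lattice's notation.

Trace (6 dequeues):
  [1] u=0 | in 1110 | out 0011 | prev 0000 | push {}
  [2] u=1 | in 0000 | out 1110 | ==
  [3] u=2 | in 1111 | out 1110 | prev 0000 | push {}
  [4] u=3 | in 1111 | out 0111 | prev 0000 | push {0,2}
  [5] u=0 | in 1111 | out 0011 | ==
  [6] u=2 | in 1111 | out 1110 | ==

Converged values:
  [0] 0011
  [1] 1110
  [2] 1110
  [3] 0111

0111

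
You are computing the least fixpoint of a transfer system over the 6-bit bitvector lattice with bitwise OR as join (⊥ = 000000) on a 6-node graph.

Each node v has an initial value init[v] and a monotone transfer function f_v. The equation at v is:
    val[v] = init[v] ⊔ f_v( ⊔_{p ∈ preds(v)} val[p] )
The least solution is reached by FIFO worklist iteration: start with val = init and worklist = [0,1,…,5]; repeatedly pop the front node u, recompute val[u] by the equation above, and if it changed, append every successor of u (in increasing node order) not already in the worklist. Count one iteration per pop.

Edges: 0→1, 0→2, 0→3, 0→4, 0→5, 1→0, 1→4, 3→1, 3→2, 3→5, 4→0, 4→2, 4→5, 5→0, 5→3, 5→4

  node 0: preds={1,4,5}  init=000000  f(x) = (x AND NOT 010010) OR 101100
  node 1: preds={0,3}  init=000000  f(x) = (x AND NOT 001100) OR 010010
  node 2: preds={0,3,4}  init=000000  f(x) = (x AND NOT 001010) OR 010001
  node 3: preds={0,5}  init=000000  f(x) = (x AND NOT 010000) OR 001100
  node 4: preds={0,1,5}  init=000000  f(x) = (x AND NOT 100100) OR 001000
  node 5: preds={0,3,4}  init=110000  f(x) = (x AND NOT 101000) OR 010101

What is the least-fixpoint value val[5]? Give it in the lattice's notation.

Trace (15 dequeues):
  [1] u=0 | in 110000 | out 101100 | prev 000000 | push {}
  [2] u=1 | in 101100 | out 110010 | prev 000000 | push {0}
  [3] u=2 | in 101100 | out 110101 | prev 000000 | push {}
  [4] u=3 | in 111100 | out 101100 | prev 000000 | push {1,2}
  [5] u=4 | in 111110 | out 011010 | prev 000000 | push {}
  [6] u=5 | in 111110 | out 110111 | prev 110000 | push {3,4}
  [7] u=0 | in 111111 | out 101101 | prev 101100 | push {5}
  [8] u=1 | in 101101 | out 110011 | prev 110010 | push {0}
  [9] u=2 | in 111111 | out 110101 | ==
  [10] u=3 | in 111111 | out 101111 | prev 101100 | push {1,2}
  [11] u=4 | in 111111 | out 011011 | prev 011010 | push {}
  [12] u=5 | in 111111 | out 110111 | ==
  [13] u=0 | in 111111 | out 101101 | ==
  [14] u=1 | in 101111 | out 110011 | ==
  [15] u=2 | in 111111 | out 110101 | ==

Converged values:
  [0] 101101
  [1] 110011
  [2] 110101
  [3] 101111
  [4] 011011
  [5] 110111

110111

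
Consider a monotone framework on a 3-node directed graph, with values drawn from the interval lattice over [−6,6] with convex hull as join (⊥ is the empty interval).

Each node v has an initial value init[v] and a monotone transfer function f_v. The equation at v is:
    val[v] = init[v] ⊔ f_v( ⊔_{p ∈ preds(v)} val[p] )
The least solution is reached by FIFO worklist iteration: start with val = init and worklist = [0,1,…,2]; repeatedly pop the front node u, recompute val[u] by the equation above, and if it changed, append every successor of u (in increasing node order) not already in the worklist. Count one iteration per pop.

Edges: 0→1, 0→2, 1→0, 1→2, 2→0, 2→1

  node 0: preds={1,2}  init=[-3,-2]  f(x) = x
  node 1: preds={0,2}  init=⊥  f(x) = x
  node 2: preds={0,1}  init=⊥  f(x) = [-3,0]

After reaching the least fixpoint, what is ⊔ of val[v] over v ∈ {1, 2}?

Worklist (7 pops):
  #1 pop 0: in=⊥ → [-3,-2] (no change)
  #2 pop 1: in=[-3,-2] → [-3,-2] (was ⊥); enqueue [0]
  #3 pop 2: in=[-3,-2] → [-3,0] (was ⊥); enqueue [1]
  #4 pop 0: in=[-3,0] → [-3,0] (was [-3,-2]); enqueue [2]
  #5 pop 1: in=[-3,0] → [-3,0] (was [-3,-2]); enqueue [0]
  #6 pop 2: in=[-3,0] → [-3,0] (no change)
  #7 pop 0: in=[-3,0] → [-3,0] (no change)

Fixpoint:
  val[0] = [-3,0]
  val[1] = [-3,0]
  val[2] = [-3,0]

[-3,0]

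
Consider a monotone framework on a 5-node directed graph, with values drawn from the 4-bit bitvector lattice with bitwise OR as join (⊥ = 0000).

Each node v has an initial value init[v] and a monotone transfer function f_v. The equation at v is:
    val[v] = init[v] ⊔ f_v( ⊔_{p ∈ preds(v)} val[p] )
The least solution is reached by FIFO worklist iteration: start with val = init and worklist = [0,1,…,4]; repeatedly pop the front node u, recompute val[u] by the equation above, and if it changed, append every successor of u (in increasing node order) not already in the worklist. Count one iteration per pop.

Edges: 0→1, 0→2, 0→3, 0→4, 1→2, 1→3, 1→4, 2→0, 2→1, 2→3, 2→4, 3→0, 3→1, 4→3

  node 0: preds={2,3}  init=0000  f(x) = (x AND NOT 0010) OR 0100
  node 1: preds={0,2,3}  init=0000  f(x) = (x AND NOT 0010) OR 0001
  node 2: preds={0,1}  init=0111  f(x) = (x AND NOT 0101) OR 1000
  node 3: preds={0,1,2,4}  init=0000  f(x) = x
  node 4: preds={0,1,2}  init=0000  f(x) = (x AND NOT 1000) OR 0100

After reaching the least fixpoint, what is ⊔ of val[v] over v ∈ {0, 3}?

1111

Trace (10 dequeues):
  [1] u=0 | in 0111 | out 0101 | prev 0000 | push {}
  [2] u=1 | in 0111 | out 0101 | prev 0000 | push {}
  [3] u=2 | in 0101 | out 1111 | prev 0111 | push {0,1}
  [4] u=3 | in 1111 | out 1111 | prev 0000 | push {}
  [5] u=4 | in 1111 | out 0111 | prev 0000 | push {3}
  [6] u=0 | in 1111 | out 1101 | prev 0101 | push {2,4}
  [7] u=1 | in 1111 | out 1101 | prev 0101 | push {}
  [8] u=3 | in 1111 | out 1111 | ==
  [9] u=2 | in 1101 | out 1111 | ==
  [10] u=4 | in 1111 | out 0111 | ==

Converged values:
  [0] 1101
  [1] 1101
  [2] 1111
  [3] 1111
  [4] 0111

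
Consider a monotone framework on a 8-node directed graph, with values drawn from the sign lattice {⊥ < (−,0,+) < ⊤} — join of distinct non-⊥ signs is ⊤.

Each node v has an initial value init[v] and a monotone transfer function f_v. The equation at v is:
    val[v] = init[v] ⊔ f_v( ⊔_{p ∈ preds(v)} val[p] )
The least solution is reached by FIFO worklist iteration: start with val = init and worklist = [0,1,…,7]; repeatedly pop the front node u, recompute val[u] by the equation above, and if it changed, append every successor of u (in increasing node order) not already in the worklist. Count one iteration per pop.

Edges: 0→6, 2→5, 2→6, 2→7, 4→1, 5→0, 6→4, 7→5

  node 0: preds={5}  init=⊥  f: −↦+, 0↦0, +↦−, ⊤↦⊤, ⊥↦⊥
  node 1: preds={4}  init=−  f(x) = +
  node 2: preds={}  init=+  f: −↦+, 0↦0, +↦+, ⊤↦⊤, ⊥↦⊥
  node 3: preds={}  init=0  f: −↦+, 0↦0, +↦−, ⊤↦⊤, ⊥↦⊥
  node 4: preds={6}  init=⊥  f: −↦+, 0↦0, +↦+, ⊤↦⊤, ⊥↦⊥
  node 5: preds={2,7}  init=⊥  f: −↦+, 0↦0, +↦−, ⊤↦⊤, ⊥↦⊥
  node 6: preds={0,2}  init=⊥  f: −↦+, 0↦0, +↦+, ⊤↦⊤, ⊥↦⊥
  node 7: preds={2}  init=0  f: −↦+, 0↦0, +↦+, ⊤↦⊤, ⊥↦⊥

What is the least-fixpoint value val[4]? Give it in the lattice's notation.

⊤

Trace (15 dequeues):
  [1] u=0 | in ⊥ | out ⊥ | ==
  [2] u=1 | in ⊥ | out ⊤ | prev − | push {}
  [3] u=2 | in ⊥ | out + | ==
  [4] u=3 | in ⊥ | out 0 | ==
  [5] u=4 | in ⊥ | out ⊥ | ==
  [6] u=5 | in ⊤ | out ⊤ | prev ⊥ | push {0}
  [7] u=6 | in + | out + | prev ⊥ | push {4}
  [8] u=7 | in + | out ⊤ | prev 0 | push {5}
  [9] u=0 | in ⊤ | out ⊤ | prev ⊥ | push {6}
  [10] u=4 | in + | out + | prev ⊥ | push {1}
  [11] u=5 | in ⊤ | out ⊤ | ==
  [12] u=6 | in ⊤ | out ⊤ | prev + | push {4}
  [13] u=1 | in + | out ⊤ | ==
  [14] u=4 | in ⊤ | out ⊤ | prev + | push {1}
  [15] u=1 | in ⊤ | out ⊤ | ==

Converged values:
  [0] ⊤
  [1] ⊤
  [2] +
  [3] 0
  [4] ⊤
  [5] ⊤
  [6] ⊤
  [7] ⊤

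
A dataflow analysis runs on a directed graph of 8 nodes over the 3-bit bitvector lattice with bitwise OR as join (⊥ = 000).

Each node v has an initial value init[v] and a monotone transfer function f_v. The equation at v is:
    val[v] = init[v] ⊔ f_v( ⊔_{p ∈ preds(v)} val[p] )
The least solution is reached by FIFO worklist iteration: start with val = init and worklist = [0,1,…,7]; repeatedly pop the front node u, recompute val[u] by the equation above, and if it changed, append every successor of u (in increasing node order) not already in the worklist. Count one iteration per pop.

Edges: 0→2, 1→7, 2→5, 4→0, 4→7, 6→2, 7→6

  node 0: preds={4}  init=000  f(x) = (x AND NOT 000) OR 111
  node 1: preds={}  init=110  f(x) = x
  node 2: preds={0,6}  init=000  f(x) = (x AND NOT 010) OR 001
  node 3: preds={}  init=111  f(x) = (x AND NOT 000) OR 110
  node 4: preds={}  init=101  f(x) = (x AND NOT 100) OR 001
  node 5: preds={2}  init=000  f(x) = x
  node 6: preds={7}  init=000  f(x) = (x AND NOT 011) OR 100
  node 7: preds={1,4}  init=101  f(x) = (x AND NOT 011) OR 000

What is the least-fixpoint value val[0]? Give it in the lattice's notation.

Worklist (9 pops):
  #1 pop 0: in=101 → 111 (was 000); enqueue []
  #2 pop 1: in=000 → 110 (no change)
  #3 pop 2: in=111 → 101 (was 000); enqueue []
  #4 pop 3: in=000 → 111 (no change)
  #5 pop 4: in=000 → 101 (no change)
  #6 pop 5: in=101 → 101 (was 000); enqueue []
  #7 pop 6: in=101 → 100 (was 000); enqueue [2]
  #8 pop 7: in=111 → 101 (no change)
  #9 pop 2: in=111 → 101 (no change)

Fixpoint:
  val[0] = 111
  val[1] = 110
  val[2] = 101
  val[3] = 111
  val[4] = 101
  val[5] = 101
  val[6] = 100
  val[7] = 101

111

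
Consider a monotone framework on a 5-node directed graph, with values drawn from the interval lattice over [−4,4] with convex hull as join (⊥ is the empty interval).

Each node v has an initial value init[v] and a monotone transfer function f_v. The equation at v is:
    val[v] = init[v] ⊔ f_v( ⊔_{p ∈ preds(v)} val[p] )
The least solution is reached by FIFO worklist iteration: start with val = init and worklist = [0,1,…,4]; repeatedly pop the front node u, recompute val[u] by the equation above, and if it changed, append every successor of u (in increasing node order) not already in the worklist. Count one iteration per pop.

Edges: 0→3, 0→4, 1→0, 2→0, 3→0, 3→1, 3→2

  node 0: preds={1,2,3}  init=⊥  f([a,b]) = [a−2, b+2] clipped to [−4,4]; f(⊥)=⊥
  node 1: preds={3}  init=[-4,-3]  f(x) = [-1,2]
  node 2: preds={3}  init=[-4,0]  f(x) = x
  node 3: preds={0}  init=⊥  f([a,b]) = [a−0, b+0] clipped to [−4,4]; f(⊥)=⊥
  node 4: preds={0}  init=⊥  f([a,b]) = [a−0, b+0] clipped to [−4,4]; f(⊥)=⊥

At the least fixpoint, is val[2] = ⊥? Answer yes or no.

no

Iteration log — 14 steps:
  step 1. node 0  ⊔preds=[-4,0]  new=[-4,2]  old=⊥  +wl: 
  step 2. node 1  ⊔preds=⊥  new=[-4,2]  old=[-4,-3]  +wl: 0
  step 3. node 2  ⊔preds=⊥  new=[-4,0]  stable
  step 4. node 3  ⊔preds=[-4,2]  new=[-4,2]  old=⊥  +wl: 1,2
  step 5. node 4  ⊔preds=[-4,2]  new=[-4,2]  old=⊥  +wl: 
  step 6. node 0  ⊔preds=[-4,2]  new=[-4,4]  old=[-4,2]  +wl: 3,4
  step 7. node 1  ⊔preds=[-4,2]  new=[-4,2]  stable
  step 8. node 2  ⊔preds=[-4,2]  new=[-4,2]  old=[-4,0]  +wl: 0
  step 9. node 3  ⊔preds=[-4,4]  new=[-4,4]  old=[-4,2]  +wl: 1,2
  step 10. node 4  ⊔preds=[-4,4]  new=[-4,4]  old=[-4,2]  +wl: 
  step 11. node 0  ⊔preds=[-4,4]  new=[-4,4]  stable
  step 12. node 1  ⊔preds=[-4,4]  new=[-4,2]  stable
  step 13. node 2  ⊔preds=[-4,4]  new=[-4,4]  old=[-4,2]  +wl: 0
  step 14. node 0  ⊔preds=[-4,4]  new=[-4,4]  stable

Least fixpoint reached:
  node 0: [-4,4]
  node 1: [-4,2]
  node 2: [-4,4]
  node 3: [-4,4]
  node 4: [-4,4]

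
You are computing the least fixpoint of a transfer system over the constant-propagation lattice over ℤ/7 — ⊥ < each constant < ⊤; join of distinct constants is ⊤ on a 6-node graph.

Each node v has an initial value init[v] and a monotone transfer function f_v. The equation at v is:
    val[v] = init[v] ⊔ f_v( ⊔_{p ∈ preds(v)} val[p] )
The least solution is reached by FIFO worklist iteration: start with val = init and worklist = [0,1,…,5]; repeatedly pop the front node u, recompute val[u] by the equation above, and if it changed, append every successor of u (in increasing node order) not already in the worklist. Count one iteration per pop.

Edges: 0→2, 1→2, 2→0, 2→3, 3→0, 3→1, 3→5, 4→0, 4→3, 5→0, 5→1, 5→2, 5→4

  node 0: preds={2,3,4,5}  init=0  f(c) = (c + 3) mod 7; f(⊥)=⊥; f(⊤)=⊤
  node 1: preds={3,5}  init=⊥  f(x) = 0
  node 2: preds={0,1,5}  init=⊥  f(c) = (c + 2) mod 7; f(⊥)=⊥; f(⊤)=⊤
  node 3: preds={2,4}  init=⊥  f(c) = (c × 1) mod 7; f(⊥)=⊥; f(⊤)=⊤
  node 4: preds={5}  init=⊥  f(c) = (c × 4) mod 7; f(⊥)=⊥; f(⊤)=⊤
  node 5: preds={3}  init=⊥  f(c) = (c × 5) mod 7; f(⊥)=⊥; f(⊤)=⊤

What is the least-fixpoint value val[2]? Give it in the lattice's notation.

⊤

Iteration log — 21 steps:
  step 1. node 0  ⊔preds=⊥  new=0  stable
  step 2. node 1  ⊔preds=⊥  new=0  old=⊥  +wl: 
  step 3. node 2  ⊔preds=0  new=2  old=⊥  +wl: 0
  step 4. node 3  ⊔preds=2  new=2  old=⊥  +wl: 1
  step 5. node 4  ⊔preds=⊥  new=⊥  stable
  step 6. node 5  ⊔preds=2  new=3  old=⊥  +wl: 2,4
  step 7. node 0  ⊔preds=⊤  new=⊤  old=0  +wl: 
  step 8. node 1  ⊔preds=⊤  new=0  stable
  step 9. node 2  ⊔preds=⊤  new=⊤  old=2  +wl: 0,3
  step 10. node 4  ⊔preds=3  new=5  old=⊥  +wl: 
  step 11. node 0  ⊔preds=⊤  new=⊤  stable
  step 12. node 3  ⊔preds=⊤  new=⊤  old=2  +wl: 0,1,5
  step 13. node 0  ⊔preds=⊤  new=⊤  stable
  step 14. node 1  ⊔preds=⊤  new=0  stable
  step 15. node 5  ⊔preds=⊤  new=⊤  old=3  +wl: 0,1,2,4
  step 16. node 0  ⊔preds=⊤  new=⊤  stable
  step 17. node 1  ⊔preds=⊤  new=0  stable
  step 18. node 2  ⊔preds=⊤  new=⊤  stable
  step 19. node 4  ⊔preds=⊤  new=⊤  old=5  +wl: 0,3
  step 20. node 0  ⊔preds=⊤  new=⊤  stable
  step 21. node 3  ⊔preds=⊤  new=⊤  stable

Least fixpoint reached:
  node 0: ⊤
  node 1: 0
  node 2: ⊤
  node 3: ⊤
  node 4: ⊤
  node 5: ⊤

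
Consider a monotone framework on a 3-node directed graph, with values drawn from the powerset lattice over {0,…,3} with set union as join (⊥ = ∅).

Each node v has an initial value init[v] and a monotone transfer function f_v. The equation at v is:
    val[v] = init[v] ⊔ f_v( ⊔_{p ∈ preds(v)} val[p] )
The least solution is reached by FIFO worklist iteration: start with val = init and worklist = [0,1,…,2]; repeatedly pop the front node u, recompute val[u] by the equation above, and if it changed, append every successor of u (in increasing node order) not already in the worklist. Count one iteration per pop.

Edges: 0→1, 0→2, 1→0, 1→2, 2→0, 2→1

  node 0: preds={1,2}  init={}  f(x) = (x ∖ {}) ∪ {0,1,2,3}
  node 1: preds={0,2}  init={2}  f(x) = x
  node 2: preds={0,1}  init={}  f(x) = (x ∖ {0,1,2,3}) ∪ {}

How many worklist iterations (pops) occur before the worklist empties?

4

Worklist (4 pops):
  #1 pop 0: in={2} → {0,1,2,3} (was {}); enqueue []
  #2 pop 1: in={0,1,2,3} → {0,1,2,3} (was {2}); enqueue [0]
  #3 pop 2: in={0,1,2,3} → {} (no change)
  #4 pop 0: in={0,1,2,3} → {0,1,2,3} (no change)

Fixpoint:
  val[0] = {0,1,2,3}
  val[1] = {0,1,2,3}
  val[2] = {}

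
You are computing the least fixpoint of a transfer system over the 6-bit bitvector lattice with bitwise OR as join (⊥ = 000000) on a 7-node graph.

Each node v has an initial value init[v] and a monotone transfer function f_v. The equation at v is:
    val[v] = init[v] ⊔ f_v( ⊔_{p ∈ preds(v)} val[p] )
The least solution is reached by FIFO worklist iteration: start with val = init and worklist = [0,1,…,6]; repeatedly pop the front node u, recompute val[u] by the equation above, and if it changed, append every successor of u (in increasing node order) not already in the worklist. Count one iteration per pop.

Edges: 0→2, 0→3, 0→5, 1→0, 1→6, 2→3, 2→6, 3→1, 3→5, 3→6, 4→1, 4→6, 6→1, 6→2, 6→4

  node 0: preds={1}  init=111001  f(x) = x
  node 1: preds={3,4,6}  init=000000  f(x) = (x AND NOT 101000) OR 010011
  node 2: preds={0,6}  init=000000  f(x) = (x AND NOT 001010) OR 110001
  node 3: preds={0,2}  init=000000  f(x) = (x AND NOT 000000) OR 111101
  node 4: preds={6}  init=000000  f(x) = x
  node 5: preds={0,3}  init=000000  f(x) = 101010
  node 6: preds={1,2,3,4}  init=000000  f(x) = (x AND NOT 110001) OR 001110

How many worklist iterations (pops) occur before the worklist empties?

19

Iteration log — 19 steps:
  step 1. node 0  ⊔preds=000000  new=111001  stable
  step 2. node 1  ⊔preds=000000  new=010011  old=000000  +wl: 0
  step 3. node 2  ⊔preds=111001  new=110001  old=000000  +wl: 
  step 4. node 3  ⊔preds=111001  new=111101  old=000000  +wl: 1
  step 5. node 4  ⊔preds=000000  new=000000  stable
  step 6. node 5  ⊔preds=111101  new=101010  old=000000  +wl: 
  step 7. node 6  ⊔preds=111111  new=001110  old=000000  +wl: 2,4
  step 8. node 0  ⊔preds=010011  new=111011  old=111001  +wl: 3,5
  step 9. node 1  ⊔preds=111111  new=010111  old=010011  +wl: 0,6
  step 10. node 2  ⊔preds=111111  new=110101  old=110001  +wl: 
  step 11. node 4  ⊔preds=001110  new=001110  old=000000  +wl: 1
  step 12. node 3  ⊔preds=111111  new=111111  old=111101  +wl: 
  step 13. node 5  ⊔preds=111111  new=101010  stable
  step 14. node 0  ⊔preds=010111  new=111111  old=111011  +wl: 2,3,5
  step 15. node 6  ⊔preds=111111  new=001110  stable
  step 16. node 1  ⊔preds=111111  new=010111  stable
  step 17. node 2  ⊔preds=111111  new=110101  stable
  step 18. node 3  ⊔preds=111111  new=111111  stable
  step 19. node 5  ⊔preds=111111  new=101010  stable

Least fixpoint reached:
  node 0: 111111
  node 1: 010111
  node 2: 110101
  node 3: 111111
  node 4: 001110
  node 5: 101010
  node 6: 001110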